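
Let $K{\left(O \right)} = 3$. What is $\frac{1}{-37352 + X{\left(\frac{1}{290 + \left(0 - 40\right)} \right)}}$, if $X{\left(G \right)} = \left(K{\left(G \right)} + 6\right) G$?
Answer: $- \frac{250}{9337991} \approx -2.6772 \cdot 10^{-5}$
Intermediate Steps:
$X{\left(G \right)} = 9 G$ ($X{\left(G \right)} = \left(3 + 6\right) G = 9 G$)
$\frac{1}{-37352 + X{\left(\frac{1}{290 + \left(0 - 40\right)} \right)}} = \frac{1}{-37352 + \frac{9}{290 + \left(0 - 40\right)}} = \frac{1}{-37352 + \frac{9}{290 - 40}} = \frac{1}{-37352 + \frac{9}{250}} = \frac{1}{- \frac{9337991}{250}} = - \frac{250}{9337991}$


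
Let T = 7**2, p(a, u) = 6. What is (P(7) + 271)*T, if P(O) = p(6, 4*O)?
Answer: 13573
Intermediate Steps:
T = 49
P(O) = 6
(P(7) + 271)*T = (6 + 271)*49 = 277*49 = 13573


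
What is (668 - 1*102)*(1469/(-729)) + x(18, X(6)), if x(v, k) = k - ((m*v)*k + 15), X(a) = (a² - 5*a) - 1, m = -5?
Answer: -510694/729 ≈ -700.54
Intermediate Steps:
X(a) = -1 + a² - 5*a
x(v, k) = -15 + k + 5*k*v (x(v, k) = k - ((-5*v)*k + 15) = k - (-5*k*v + 15) = k - (15 - 5*k*v) = k + (-15 + 5*k*v) = -15 + k + 5*k*v)
(668 - 1*102)*(1469/(-729)) + x(18, X(6)) = (668 - 1*102)*(1469/(-729)) + (-15 + (-1 + 6² - 5*6) + 5*(-1 + 6² - 5*6)*18) = (668 - 102)*(1469*(-1/729)) + (-15 + (-1 + 36 - 30) + 5*(-1 + 36 - 30)*18) = 566*(-1469/729) + (-15 + 5 + 5*5*18) = -831454/729 + (-15 + 5 + 450) = -831454/729 + 440 = -510694/729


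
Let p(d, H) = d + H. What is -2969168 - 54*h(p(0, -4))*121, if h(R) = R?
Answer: -2943032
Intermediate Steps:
p(d, H) = H + d
-2969168 - 54*h(p(0, -4))*121 = -2969168 - 54*(-4 + 0)*121 = -2969168 - 54*(-4)*121 = -2969168 - (-216)*121 = -2969168 - 1*(-26136) = -2969168 + 26136 = -2943032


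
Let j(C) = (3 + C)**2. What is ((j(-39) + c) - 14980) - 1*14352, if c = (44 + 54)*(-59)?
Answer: -33818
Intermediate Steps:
c = -5782 (c = 98*(-59) = -5782)
((j(-39) + c) - 14980) - 1*14352 = (((3 - 39)**2 - 5782) - 14980) - 1*14352 = (((-36)**2 - 5782) - 14980) - 14352 = ((1296 - 5782) - 14980) - 14352 = (-4486 - 14980) - 14352 = -19466 - 14352 = -33818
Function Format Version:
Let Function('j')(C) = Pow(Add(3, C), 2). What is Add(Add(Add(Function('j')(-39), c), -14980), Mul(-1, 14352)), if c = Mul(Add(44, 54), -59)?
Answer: -33818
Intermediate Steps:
c = -5782 (c = Mul(98, -59) = -5782)
Add(Add(Add(Function('j')(-39), c), -14980), Mul(-1, 14352)) = Add(Add(Add(Pow(Add(3, -39), 2), -5782), -14980), Mul(-1, 14352)) = Add(Add(Add(Pow(-36, 2), -5782), -14980), -14352) = Add(Add(Add(1296, -5782), -14980), -14352) = Add(Add(-4486, -14980), -14352) = Add(-19466, -14352) = -33818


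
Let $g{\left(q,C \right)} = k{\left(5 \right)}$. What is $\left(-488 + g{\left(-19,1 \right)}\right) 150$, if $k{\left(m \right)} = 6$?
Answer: $-72300$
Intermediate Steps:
$g{\left(q,C \right)} = 6$
$\left(-488 + g{\left(-19,1 \right)}\right) 150 = \left(-488 + 6\right) 150 = \left(-482\right) 150 = -72300$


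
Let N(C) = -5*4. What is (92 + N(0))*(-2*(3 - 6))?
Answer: 432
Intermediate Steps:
N(C) = -20
(92 + N(0))*(-2*(3 - 6)) = (92 - 20)*(-2*(3 - 6)) = 72*(-2*(-3)) = 72*6 = 432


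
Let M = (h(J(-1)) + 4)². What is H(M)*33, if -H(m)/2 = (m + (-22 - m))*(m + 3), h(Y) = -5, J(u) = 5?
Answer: 5808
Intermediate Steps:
M = 1 (M = (-5 + 4)² = (-1)² = 1)
H(m) = 132 + 44*m (H(m) = -2*(m + (-22 - m))*(m + 3) = -(-44)*(3 + m) = -2*(-66 - 22*m) = 132 + 44*m)
H(M)*33 = (132 + 44*1)*33 = (132 + 44)*33 = 176*33 = 5808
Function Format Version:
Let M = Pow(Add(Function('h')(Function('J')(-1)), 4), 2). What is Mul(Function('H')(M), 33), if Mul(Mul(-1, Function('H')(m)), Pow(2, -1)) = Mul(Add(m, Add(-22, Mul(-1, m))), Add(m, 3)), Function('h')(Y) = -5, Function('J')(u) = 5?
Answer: 5808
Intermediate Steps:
M = 1 (M = Pow(Add(-5, 4), 2) = Pow(-1, 2) = 1)
Function('H')(m) = Add(132, Mul(44, m)) (Function('H')(m) = Mul(-2, Mul(Add(m, Add(-22, Mul(-1, m))), Add(m, 3))) = Mul(-2, Mul(-22, Add(3, m))) = Mul(-2, Add(-66, Mul(-22, m))) = Add(132, Mul(44, m)))
Mul(Function('H')(M), 33) = Mul(Add(132, Mul(44, 1)), 33) = Mul(Add(132, 44), 33) = Mul(176, 33) = 5808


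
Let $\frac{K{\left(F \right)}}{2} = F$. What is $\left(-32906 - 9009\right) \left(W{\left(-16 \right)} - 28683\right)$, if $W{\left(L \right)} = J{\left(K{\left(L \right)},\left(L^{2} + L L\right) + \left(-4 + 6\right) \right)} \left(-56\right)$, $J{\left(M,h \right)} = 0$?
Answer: $1202247945$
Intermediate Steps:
$K{\left(F \right)} = 2 F$
$W{\left(L \right)} = 0$ ($W{\left(L \right)} = 0 \left(-56\right) = 0$)
$\left(-32906 - 9009\right) \left(W{\left(-16 \right)} - 28683\right) = \left(-32906 - 9009\right) \left(0 - 28683\right) = \left(-41915\right) \left(-28683\right) = 1202247945$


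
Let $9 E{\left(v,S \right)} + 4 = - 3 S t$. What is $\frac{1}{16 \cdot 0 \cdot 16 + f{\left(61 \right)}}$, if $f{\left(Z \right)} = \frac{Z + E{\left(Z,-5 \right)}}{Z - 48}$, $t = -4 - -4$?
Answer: $\frac{117}{545} \approx 0.21468$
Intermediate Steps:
$t = 0$ ($t = -4 + 4 = 0$)
$E{\left(v,S \right)} = - \frac{4}{9}$ ($E{\left(v,S \right)} = - \frac{4}{9} + \frac{- 3 S 0}{9} = - \frac{4}{9} + \frac{1}{9} \cdot 0 = - \frac{4}{9} + 0 = - \frac{4}{9}$)
$f{\left(Z \right)} = \frac{- \frac{4}{9} + Z}{-48 + Z}$ ($f{\left(Z \right)} = \frac{Z - \frac{4}{9}}{Z - 48} = \frac{- \frac{4}{9} + Z}{-48 + Z}$)
$\frac{1}{16 \cdot 0 \cdot 16 + f{\left(61 \right)}} = \frac{1}{16 \cdot 0 \cdot 16 + \frac{- \frac{4}{9} + 61}{-48 + 61}} = \frac{1}{0 \cdot 16 + \frac{1}{13} \cdot \frac{545}{9}} = \frac{1}{0 + \frac{1}{13} \cdot \frac{545}{9}} = \frac{1}{0 + \frac{545}{117}} = \frac{1}{\frac{545}{117}} = \frac{117}{545}$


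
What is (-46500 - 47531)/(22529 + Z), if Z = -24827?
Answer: 94031/2298 ≈ 40.919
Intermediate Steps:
(-46500 - 47531)/(22529 + Z) = (-46500 - 47531)/(22529 - 24827) = -94031/(-2298) = -94031*(-1/2298) = 94031/2298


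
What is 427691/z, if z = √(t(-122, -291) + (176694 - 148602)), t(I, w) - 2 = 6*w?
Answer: 427691*√6587/13174 ≈ 2634.9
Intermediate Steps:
t(I, w) = 2 + 6*w
z = 2*√6587 (z = √((2 + 6*(-291)) + (176694 - 148602)) = √((2 - 1746) + 28092) = √(-1744 + 28092) = √26348 = 2*√6587 ≈ 162.32)
427691/z = 427691/((2*√6587)) = 427691*(√6587/13174) = 427691*√6587/13174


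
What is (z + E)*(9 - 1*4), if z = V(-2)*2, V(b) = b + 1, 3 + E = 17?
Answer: 60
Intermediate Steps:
E = 14 (E = -3 + 17 = 14)
V(b) = 1 + b
z = -2 (z = (1 - 2)*2 = -1*2 = -2)
(z + E)*(9 - 1*4) = (-2 + 14)*(9 - 1*4) = 12*(9 - 4) = 12*5 = 60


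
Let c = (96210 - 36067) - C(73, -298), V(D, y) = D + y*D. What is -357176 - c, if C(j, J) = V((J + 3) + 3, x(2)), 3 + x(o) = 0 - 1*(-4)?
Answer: -417903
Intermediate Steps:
x(o) = 1 (x(o) = -3 + (0 - 1*(-4)) = -3 + (0 + 4) = -3 + 4 = 1)
V(D, y) = D + D*y
C(j, J) = 12 + 2*J (C(j, J) = ((J + 3) + 3)*(1 + 1) = ((3 + J) + 3)*2 = (6 + J)*2 = 12 + 2*J)
c = 60727 (c = (96210 - 36067) - (12 + 2*(-298)) = 60143 - (12 - 596) = 60143 - 1*(-584) = 60143 + 584 = 60727)
-357176 - c = -357176 - 1*60727 = -357176 - 60727 = -417903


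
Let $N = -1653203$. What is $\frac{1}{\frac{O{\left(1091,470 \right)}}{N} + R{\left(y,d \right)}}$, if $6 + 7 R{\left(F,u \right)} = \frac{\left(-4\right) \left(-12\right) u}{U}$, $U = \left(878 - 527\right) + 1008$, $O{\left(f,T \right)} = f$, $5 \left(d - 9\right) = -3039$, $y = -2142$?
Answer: $- \frac{8737177855}{33893121029} \approx -0.25779$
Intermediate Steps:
$d = - \frac{2994}{5}$ ($d = 9 + \frac{1}{5} \left(-3039\right) = 9 - \frac{3039}{5} = - \frac{2994}{5} \approx -598.8$)
$U = 1359$ ($U = 351 + 1008 = 1359$)
$R{\left(F,u \right)} = - \frac{6}{7} + \frac{16 u}{3171}$ ($R{\left(F,u \right)} = - \frac{6}{7} + \frac{\left(-4\right) \left(-12\right) u \frac{1}{1359}}{7} = - \frac{6}{7} + \frac{48 u \frac{1}{1359}}{7} = - \frac{6}{7} + \frac{\frac{16}{453} u}{7} = - \frac{6}{7} + \frac{16 u}{3171}$)
$\frac{1}{\frac{O{\left(1091,470 \right)}}{N} + R{\left(y,d \right)}} = \frac{1}{\frac{1091}{-1653203} + \left(- \frac{6}{7} + \frac{16}{3171} \left(- \frac{2994}{5}\right)\right)} = \frac{1}{1091 \left(- \frac{1}{1653203}\right) - \frac{20498}{5285}} = \frac{1}{- \frac{1091}{1653203} - \frac{20498}{5285}} = \frac{1}{- \frac{33893121029}{8737177855}} = - \frac{8737177855}{33893121029}$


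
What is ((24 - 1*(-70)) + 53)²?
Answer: 21609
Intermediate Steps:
((24 - 1*(-70)) + 53)² = ((24 + 70) + 53)² = (94 + 53)² = 147² = 21609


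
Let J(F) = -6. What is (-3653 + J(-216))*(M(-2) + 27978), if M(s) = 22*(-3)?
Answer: -102130008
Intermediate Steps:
M(s) = -66
(-3653 + J(-216))*(M(-2) + 27978) = (-3653 - 6)*(-66 + 27978) = -3659*27912 = -102130008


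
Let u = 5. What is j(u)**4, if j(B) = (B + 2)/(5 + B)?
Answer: 2401/10000 ≈ 0.24010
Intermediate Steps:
j(B) = (2 + B)/(5 + B)
j(u)**4 = ((2 + 5)/(5 + 5))**4 = (7/10)**4 = 2401/10000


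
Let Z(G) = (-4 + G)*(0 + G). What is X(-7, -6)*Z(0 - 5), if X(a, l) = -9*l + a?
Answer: 2115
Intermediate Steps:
X(a, l) = a - 9*l
Z(G) = G*(-4 + G) (Z(G) = (-4 + G)*G = G*(-4 + G))
X(-7, -6)*Z(0 - 5) = (-7 - 9*(-6))*((0 - 5)*(-4 + (0 - 5))) = (-7 + 54)*(-5*(-4 - 5)) = 47*(-5*(-9)) = 47*45 = 2115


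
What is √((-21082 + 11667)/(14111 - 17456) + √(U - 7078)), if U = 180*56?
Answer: √(1259727 + 447561*√3002)/669 ≈ 7.5898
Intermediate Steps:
U = 10080
√((-21082 + 11667)/(14111 - 17456) + √(U - 7078)) = √((-21082 + 11667)/(14111 - 17456) + √(10080 - 7078)) = √(-9415/(-3345) + √3002) = √(-9415*(-1/3345) + √3002) = √(1883/669 + √3002)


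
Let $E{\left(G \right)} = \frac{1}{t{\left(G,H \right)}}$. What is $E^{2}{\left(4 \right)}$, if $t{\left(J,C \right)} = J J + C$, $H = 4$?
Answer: $\frac{1}{400} \approx 0.0025$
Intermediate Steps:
$t{\left(J,C \right)} = C + J^{2}$ ($t{\left(J,C \right)} = J^{2} + C = C + J^{2}$)
$E{\left(G \right)} = \frac{1}{4 + G^{2}}$
$E^{2}{\left(4 \right)} = \left(\frac{1}{4 + 4^{2}}\right)^{2} = \left(\frac{1}{4 + 16}\right)^{2} = \left(\frac{1}{20}\right)^{2} = \frac{1}{400}$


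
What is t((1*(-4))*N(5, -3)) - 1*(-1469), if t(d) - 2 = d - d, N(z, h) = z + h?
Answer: 1471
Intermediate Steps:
N(z, h) = h + z
t(d) = 2 (t(d) = 2 + (d - d) = 2 + 0 = 2)
t((1*(-4))*N(5, -3)) - 1*(-1469) = 2 - 1*(-1469) = 2 + 1469 = 1471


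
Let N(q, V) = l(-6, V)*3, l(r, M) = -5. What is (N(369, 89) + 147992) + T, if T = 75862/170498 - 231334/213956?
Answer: 1349510035889429/9119767522 ≈ 1.4798e+5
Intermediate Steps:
N(q, V) = -15 (N(q, V) = -5*3 = -15)
T = -5802713565/9119767522 (T = 75862*(1/170498) - 231334*1/213956 = 37931/85249 - 115667/106978 = -5802713565/9119767522 ≈ -0.63628)
(N(369, 89) + 147992) + T = (-15 + 147992) - 5802713565/9119767522 = 147977 - 5802713565/9119767522 = 1349510035889429/9119767522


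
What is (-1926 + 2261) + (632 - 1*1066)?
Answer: -99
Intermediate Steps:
(-1926 + 2261) + (632 - 1*1066) = 335 + (632 - 1066) = 335 - 434 = -99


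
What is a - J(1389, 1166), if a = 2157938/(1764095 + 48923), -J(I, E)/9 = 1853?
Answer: 15118929562/906509 ≈ 16678.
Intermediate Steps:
J(I, E) = -16677 (J(I, E) = -9*1853 = -16677)
a = 1078969/906509 (a = 2157938/1813018 = 2157938*(1/1813018) = 1078969/906509 ≈ 1.1902)
a - J(1389, 1166) = 1078969/906509 - 1*(-16677) = 1078969/906509 + 16677 = 15118929562/906509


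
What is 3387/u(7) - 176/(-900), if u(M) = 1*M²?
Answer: 764231/11025 ≈ 69.318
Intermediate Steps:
u(M) = M²
3387/u(7) - 176/(-900) = 3387/(7²) - 176/(-900) = 3387/49 - 176*(-1/900) = 3387*(1/49) + 44/225 = 3387/49 + 44/225 = 764231/11025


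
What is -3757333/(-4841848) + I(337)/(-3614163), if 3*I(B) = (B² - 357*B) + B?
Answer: 40769844074581/52497683679672 ≈ 0.77660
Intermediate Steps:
I(B) = -356*B/3 + B²/3 (I(B) = ((B² - 357*B) + B)/3 = (B² - 356*B)/3 = -356*B/3 + B²/3)
-3757333/(-4841848) + I(337)/(-3614163) = -3757333/(-4841848) + ((⅓)*337*(-356 + 337))/(-3614163) = -3757333*(-1/4841848) + ((⅓)*337*(-19))*(-1/3614163) = 3757333/4841848 - 6403/3*(-1/3614163) = 3757333/4841848 + 6403/10842489 = 40769844074581/52497683679672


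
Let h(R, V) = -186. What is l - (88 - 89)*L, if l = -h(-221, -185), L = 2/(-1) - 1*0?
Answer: 184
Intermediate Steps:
L = -2 (L = 2*(-1) + 0 = -2 + 0 = -2)
l = 186 (l = -1*(-186) = 186)
l - (88 - 89)*L = 186 - (88 - 89)*(-2) = 186 - (-1)*(-2) = 186 - 1*2 = 186 - 2 = 184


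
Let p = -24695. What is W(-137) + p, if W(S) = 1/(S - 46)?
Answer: -4519186/183 ≈ -24695.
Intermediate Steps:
W(S) = 1/(-46 + S)
W(-137) + p = 1/(-46 - 137) - 24695 = 1/(-183) - 24695 = -1/183 - 24695 = -4519186/183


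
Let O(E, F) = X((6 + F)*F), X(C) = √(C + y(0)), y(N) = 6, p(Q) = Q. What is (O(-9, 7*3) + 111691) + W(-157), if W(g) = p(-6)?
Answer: 111685 + √573 ≈ 1.1171e+5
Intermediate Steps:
W(g) = -6
X(C) = √(6 + C) (X(C) = √(C + 6) = √(6 + C))
O(E, F) = √(6 + F*(6 + F)) (O(E, F) = √(6 + (6 + F)*F) = √(6 + F*(6 + F)))
(O(-9, 7*3) + 111691) + W(-157) = (√(6 + (7*3)*(6 + 7*3)) + 111691) - 6 = (√(6 + 21*(6 + 21)) + 111691) - 6 = (√(6 + 21*27) + 111691) - 6 = (√(6 + 567) + 111691) - 6 = (√573 + 111691) - 6 = (111691 + √573) - 6 = 111685 + √573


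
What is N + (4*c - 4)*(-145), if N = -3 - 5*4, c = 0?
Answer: 557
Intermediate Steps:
N = -23 (N = -3 - 20 = -23)
N + (4*c - 4)*(-145) = -23 + (4*0 - 4)*(-145) = -23 + (0 - 4)*(-145) = -23 - 4*(-145) = -23 + 580 = 557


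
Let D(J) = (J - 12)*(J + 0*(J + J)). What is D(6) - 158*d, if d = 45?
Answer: -7146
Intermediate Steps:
D(J) = J*(-12 + J) (D(J) = (-12 + J)*(J + 0*(2*J)) = (-12 + J)*(J + 0) = (-12 + J)*J = J*(-12 + J))
D(6) - 158*d = 6*(-12 + 6) - 158*45 = 6*(-6) - 7110 = -36 - 7110 = -7146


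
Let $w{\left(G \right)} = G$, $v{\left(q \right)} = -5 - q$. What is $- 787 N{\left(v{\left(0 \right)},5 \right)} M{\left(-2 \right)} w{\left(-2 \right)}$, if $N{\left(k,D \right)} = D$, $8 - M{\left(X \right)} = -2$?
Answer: $78700$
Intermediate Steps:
$M{\left(X \right)} = 10$ ($M{\left(X \right)} = 8 - -2 = 8 + 2 = 10$)
$- 787 N{\left(v{\left(0 \right)},5 \right)} M{\left(-2 \right)} w{\left(-2 \right)} = - 787 \cdot 5 \cdot 10 \left(-2\right) = - 787 \cdot 50 \left(-2\right) = \left(-787\right) \left(-100\right) = 78700$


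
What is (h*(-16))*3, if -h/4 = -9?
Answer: -1728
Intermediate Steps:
h = 36 (h = -4*(-9) = 36)
(h*(-16))*3 = (36*(-16))*3 = -576*3 = -1728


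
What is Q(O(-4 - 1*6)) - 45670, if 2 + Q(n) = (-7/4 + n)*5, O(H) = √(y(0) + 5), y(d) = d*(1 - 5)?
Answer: -182723/4 + 5*√5 ≈ -45670.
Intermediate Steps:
y(d) = -4*d (y(d) = d*(-4) = -4*d)
O(H) = √5 (O(H) = √(-4*0 + 5) = √(0 + 5) = √5)
Q(n) = -43/4 + 5*n (Q(n) = -2 + (-7/4 + n)*5 = -2 + (-35/4 + 5*n) = -43/4 + 5*n)
Q(O(-4 - 1*6)) - 45670 = (-43/4 + 5*√5) - 45670 = -182723/4 + 5*√5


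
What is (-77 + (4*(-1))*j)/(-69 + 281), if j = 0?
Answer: -77/212 ≈ -0.36321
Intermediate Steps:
(-77 + (4*(-1))*j)/(-69 + 281) = (-77 + (4*(-1))*0)/(-69 + 281) = (-77 - 4*0)/212 = (-77 + 0)*(1/212) = -77*1/212 = -77/212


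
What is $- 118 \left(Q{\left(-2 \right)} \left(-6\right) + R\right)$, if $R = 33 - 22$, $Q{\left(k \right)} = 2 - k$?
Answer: $1534$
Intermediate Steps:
$R = 11$
$- 118 \left(Q{\left(-2 \right)} \left(-6\right) + R\right) = - 118 \left(\left(2 - -2\right) \left(-6\right) + 11\right) = - 118 \left(\left(2 + 2\right) \left(-6\right) + 11\right) = - 118 \left(4 \left(-6\right) + 11\right) = - 118 \left(-24 + 11\right) = \left(-118\right) \left(-13\right) = 1534$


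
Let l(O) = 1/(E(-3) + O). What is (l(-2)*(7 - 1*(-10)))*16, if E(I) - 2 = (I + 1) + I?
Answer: -272/5 ≈ -54.400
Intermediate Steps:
E(I) = 3 + 2*I (E(I) = 2 + ((I + 1) + I) = 2 + ((1 + I) + I) = 2 + (1 + 2*I) = 3 + 2*I)
l(O) = 1/(-3 + O) (l(O) = 1/((3 + 2*(-3)) + O) = 1/((3 - 6) + O) = 1/(-3 + O))
(l(-2)*(7 - 1*(-10)))*16 = ((7 - 1*(-10))/(-3 - 2))*16 = ((7 + 10)/(-5))*16 = -1/5*17*16 = -17/5*16 = -272/5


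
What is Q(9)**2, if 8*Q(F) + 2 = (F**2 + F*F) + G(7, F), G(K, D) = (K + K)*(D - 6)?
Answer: 10201/16 ≈ 637.56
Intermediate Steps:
G(K, D) = 2*K*(-6 + D) (G(K, D) = (2*K)*(-6 + D) = 2*K*(-6 + D))
Q(F) = -43/4 + F**2/4 + 7*F/4 (Q(F) = -1/4 + ((F**2 + F*F) + 2*7*(-6 + F))/8 = -1/4 + ((F**2 + F**2) + (-84 + 14*F))/8 = -1/4 + (2*F**2 + (-84 + 14*F))/8 = -1/4 + (-84 + 2*F**2 + 14*F)/8 = -1/4 + (-21/2 + F**2/4 + 7*F/4) = -43/4 + F**2/4 + 7*F/4)
Q(9)**2 = (-43/4 + (1/4)*9**2 + (7/4)*9)**2 = (-43/4 + (1/4)*81 + 63/4)**2 = (-43/4 + 81/4 + 63/4)**2 = (101/4)**2 = 10201/16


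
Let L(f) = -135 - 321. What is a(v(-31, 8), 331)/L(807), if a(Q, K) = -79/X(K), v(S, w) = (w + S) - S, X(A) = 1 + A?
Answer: 79/151392 ≈ 0.00052182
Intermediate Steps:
v(S, w) = w (v(S, w) = (S + w) - S = w)
a(Q, K) = -79/(1 + K)
L(f) = -456
a(v(-31, 8), 331)/L(807) = -79/(1 + 331)/(-456) = -79/332*(-1/456) = 79/151392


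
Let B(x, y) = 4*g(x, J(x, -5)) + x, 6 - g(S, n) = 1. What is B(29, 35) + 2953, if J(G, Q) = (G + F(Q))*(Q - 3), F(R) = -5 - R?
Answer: 3002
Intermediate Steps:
J(G, Q) = (-3 + Q)*(-5 + G - Q) (J(G, Q) = (G + (-5 - Q))*(Q - 3) = (-5 + G - Q)*(-3 + Q) = (-3 + Q)*(-5 + G - Q))
g(S, n) = 5 (g(S, n) = 6 - 1*1 = 6 - 1 = 5)
B(x, y) = 20 + x (B(x, y) = 4*5 + x = 20 + x)
B(29, 35) + 2953 = (20 + 29) + 2953 = 49 + 2953 = 3002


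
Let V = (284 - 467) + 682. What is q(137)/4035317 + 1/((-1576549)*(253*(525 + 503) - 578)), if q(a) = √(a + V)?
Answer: -1/409123924794 + 2*√159/4035317 ≈ 6.2496e-6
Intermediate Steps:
V = 499 (V = -183 + 682 = 499)
q(a) = √(499 + a) (q(a) = √(a + 499) = √(499 + a))
q(137)/4035317 + 1/((-1576549)*(253*(525 + 503) - 578)) = √(499 + 137)/4035317 + 1/((-1576549)*(253*(525 + 503) - 578)) = √636*(1/4035317) - 1/(1576549*(253*1028 - 578)) = (2*√159)*(1/4035317) - 1/(1576549*(260084 - 578)) = 2*√159/4035317 - 1/1576549/259506 = 2*√159/4035317 - 1/1576549*1/259506 = 2*√159/4035317 - 1/409123924794 = -1/409123924794 + 2*√159/4035317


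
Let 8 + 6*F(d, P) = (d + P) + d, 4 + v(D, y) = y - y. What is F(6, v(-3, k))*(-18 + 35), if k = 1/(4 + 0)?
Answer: 0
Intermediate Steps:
k = ¼ (k = 1/4 = ¼ ≈ 0.25000)
v(D, y) = -4 (v(D, y) = -4 + (y - y) = -4 + 0 = -4)
F(d, P) = -4/3 + d/3 + P/6 (F(d, P) = -4/3 + ((d + P) + d)/6 = -4/3 + ((P + d) + d)/6 = -4/3 + (P + 2*d)/6 = -4/3 + (d/3 + P/6) = -4/3 + d/3 + P/6)
F(6, v(-3, k))*(-18 + 35) = (-4/3 + (⅓)*6 + (⅙)*(-4))*(-18 + 35) = (-4/3 + 2 - ⅔)*17 = 0*17 = 0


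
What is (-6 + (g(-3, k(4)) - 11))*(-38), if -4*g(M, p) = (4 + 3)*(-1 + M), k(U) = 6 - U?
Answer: 380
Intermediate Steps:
g(M, p) = 7/4 - 7*M/4 (g(M, p) = -(4 + 3)*(-1 + M)/4 = -7*(-1 + M)/4 = -(-7 + 7*M)/4 = 7/4 - 7*M/4)
(-6 + (g(-3, k(4)) - 11))*(-38) = (-6 + ((7/4 - 7/4*(-3)) - 11))*(-38) = (-6 + ((7/4 + 21/4) - 11))*(-38) = (-6 + (7 - 11))*(-38) = (-6 - 4)*(-38) = -10*(-38) = 380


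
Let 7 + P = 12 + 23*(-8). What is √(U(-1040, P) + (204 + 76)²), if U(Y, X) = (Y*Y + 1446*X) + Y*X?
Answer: 3*√120814 ≈ 1042.8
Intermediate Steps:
P = -179 (P = -7 + (12 + 23*(-8)) = -7 + (12 - 184) = -7 - 172 = -179)
U(Y, X) = Y² + 1446*X + X*Y (U(Y, X) = (Y² + 1446*X) + X*Y = Y² + 1446*X + X*Y)
√(U(-1040, P) + (204 + 76)²) = √(((-1040)² + 1446*(-179) - 179*(-1040)) + (204 + 76)²) = √((1081600 - 258834 + 186160) + 280²) = √(1008926 + 78400) = √1087326 = 3*√120814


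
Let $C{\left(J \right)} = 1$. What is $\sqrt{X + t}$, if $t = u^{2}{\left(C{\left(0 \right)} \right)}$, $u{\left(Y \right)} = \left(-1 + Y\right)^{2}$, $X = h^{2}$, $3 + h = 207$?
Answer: $204$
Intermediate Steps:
$h = 204$ ($h = -3 + 207 = 204$)
$X = 41616$ ($X = 204^{2} = 41616$)
$t = 0$ ($t = \left(\left(-1 + 1\right)^{2}\right)^{2} = \left(0^{2}\right)^{2} = 0^{2} = 0$)
$\sqrt{X + t} = \sqrt{41616 + 0} = \sqrt{41616} = 204$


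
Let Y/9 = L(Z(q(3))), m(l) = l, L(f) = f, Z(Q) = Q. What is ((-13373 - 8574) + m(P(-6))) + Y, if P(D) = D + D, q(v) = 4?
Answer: -21923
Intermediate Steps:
P(D) = 2*D
Y = 36 (Y = 9*4 = 36)
((-13373 - 8574) + m(P(-6))) + Y = ((-13373 - 8574) + 2*(-6)) + 36 = (-21947 - 12) + 36 = -21959 + 36 = -21923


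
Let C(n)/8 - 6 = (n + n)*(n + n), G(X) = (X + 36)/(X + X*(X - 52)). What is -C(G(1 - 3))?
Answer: -144080/2809 ≈ -51.292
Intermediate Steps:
G(X) = (36 + X)/(X + X*(-52 + X))
C(n) = 48 + 32*n**2 (C(n) = 48 + 8*((n + n)*(n + n)) = 48 + 8*((2*n)*(2*n)) = 48 + 8*(4*n**2) = 48 + 32*n**2)
-C(G(1 - 3)) = -(48 + 32*((36 + (1 - 3))/((1 - 3)*(-51 + (1 - 3))))**2) = -(48 + 32*((36 - 2)/((-2)*(-51 - 2)))**2) = -(48 + 32*(-1/2*34/(-53))**2) = -(48 + 32*(-1/2*(-1/53)*34)**2) = -(48 + 32*(17/53)**2) = -(48 + 32*(289/2809)) = -(48 + 9248/2809) = -1*144080/2809 = -144080/2809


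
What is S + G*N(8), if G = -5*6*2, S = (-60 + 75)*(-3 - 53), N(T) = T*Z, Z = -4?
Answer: 1080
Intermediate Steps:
N(T) = -4*T (N(T) = T*(-4) = -4*T)
S = -840 (S = 15*(-56) = -840)
G = -60 (G = -30*2 = -60)
S + G*N(8) = -840 - (-240)*8 = -840 - 60*(-32) = -840 + 1920 = 1080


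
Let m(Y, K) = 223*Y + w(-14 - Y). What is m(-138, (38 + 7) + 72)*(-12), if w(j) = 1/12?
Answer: 369287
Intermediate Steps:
w(j) = 1/12
m(Y, K) = 1/12 + 223*Y (m(Y, K) = 223*Y + 1/12 = 1/12 + 223*Y)
m(-138, (38 + 7) + 72)*(-12) = (1/12 + 223*(-138))*(-12) = (1/12 - 30774)*(-12) = -369287/12*(-12) = 369287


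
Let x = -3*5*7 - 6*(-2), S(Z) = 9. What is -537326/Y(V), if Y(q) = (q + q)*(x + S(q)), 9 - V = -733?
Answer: 268663/62328 ≈ 4.3105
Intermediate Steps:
V = 742 (V = 9 - 1*(-733) = 9 + 733 = 742)
x = -93 (x = -15*7 - 1*(-12) = -105 + 12 = -93)
Y(q) = -168*q (Y(q) = (q + q)*(-93 + 9) = (2*q)*(-84) = -168*q)
-537326/Y(V) = -537326/((-168*742)) = -537326/(-124656) = -537326*(-1/124656) = 268663/62328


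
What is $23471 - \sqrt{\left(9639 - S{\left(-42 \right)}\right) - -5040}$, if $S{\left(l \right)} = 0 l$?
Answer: $23471 - 3 \sqrt{1631} \approx 23350.0$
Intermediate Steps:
$S{\left(l \right)} = 0$
$23471 - \sqrt{\left(9639 - S{\left(-42 \right)}\right) - -5040} = 23471 - \sqrt{\left(9639 - 0\right) - -5040} = 23471 - \sqrt{\left(9639 + 0\right) + 5040} = 23471 - \sqrt{9639 + 5040} = 23471 - \sqrt{14679} = 23471 - 3 \sqrt{1631}$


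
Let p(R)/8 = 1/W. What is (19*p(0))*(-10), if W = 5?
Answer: -304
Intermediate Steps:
p(R) = 8/5
(19*p(0))*(-10) = (19*(8/5))*(-10) = (152/5)*(-10) = -304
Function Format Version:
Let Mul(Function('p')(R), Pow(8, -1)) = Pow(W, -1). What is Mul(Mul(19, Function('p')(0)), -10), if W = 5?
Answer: -304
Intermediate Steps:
Function('p')(R) = Rational(8, 5) (Function('p')(R) = Mul(8, Pow(5, -1)) = Mul(8, Rational(1, 5)) = Rational(8, 5))
Mul(Mul(19, Function('p')(0)), -10) = Mul(Mul(19, Rational(8, 5)), -10) = Mul(Rational(152, 5), -10) = -304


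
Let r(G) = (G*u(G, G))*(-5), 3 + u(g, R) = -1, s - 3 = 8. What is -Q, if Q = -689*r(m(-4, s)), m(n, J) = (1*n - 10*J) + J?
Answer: -1419340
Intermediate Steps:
s = 11 (s = 3 + 8 = 11)
u(g, R) = -4 (u(g, R) = -3 - 1 = -4)
m(n, J) = n - 9*J (m(n, J) = (n - 10*J) + J = n - 9*J)
r(G) = 20*G (r(G) = (G*(-4))*(-5) = -4*G*(-5) = 20*G)
Q = 1419340 (Q = -13780*(-4 - 9*11) = -13780*(-4 - 99) = -13780*(-103) = -689*(-2060) = 1419340)
-Q = -1*1419340 = -1419340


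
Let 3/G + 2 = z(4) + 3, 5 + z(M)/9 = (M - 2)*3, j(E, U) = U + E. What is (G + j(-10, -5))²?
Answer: 21609/100 ≈ 216.09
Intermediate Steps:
j(E, U) = E + U
z(M) = -99 + 27*M (z(M) = -45 + 9*((M - 2)*3) = -45 + 9*((-2 + M)*3) = -45 + 9*(-6 + 3*M) = -45 + (-54 + 27*M) = -99 + 27*M)
G = 3/10 (G = 3/(-2 + ((-99 + 27*4) + 3)) = 3/(-2 + ((-99 + 108) + 3)) = 3/(-2 + (9 + 3)) = 3/(-2 + 12) = 3/10 ≈ 0.30000)
(G + j(-10, -5))² = (3/10 + (-10 - 5))² = (3/10 - 15)² = (-147/10)² = 21609/100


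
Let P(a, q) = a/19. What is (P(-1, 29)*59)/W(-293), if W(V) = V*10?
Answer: 59/55670 ≈ 0.0010598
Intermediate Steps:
P(a, q) = a/19 (P(a, q) = a*(1/19) = a/19)
W(V) = 10*V
(P(-1, 29)*59)/W(-293) = (((1/19)*(-1))*59)/((10*(-293))) = -1/19*59/(-2930) = -59/19*(-1/2930) = 59/55670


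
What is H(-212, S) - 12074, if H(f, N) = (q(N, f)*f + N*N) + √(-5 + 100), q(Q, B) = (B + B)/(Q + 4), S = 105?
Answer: -24453/109 + √95 ≈ -214.59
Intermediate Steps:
q(Q, B) = 2*B/(4 + Q) (q(Q, B) = (2*B)/(4 + Q) = 2*B/(4 + Q))
H(f, N) = √95 + N² + 2*f²/(4 + N) (H(f, N) = ((2*f/(4 + N))*f + N*N) + √(-5 + 100) = (2*f²/(4 + N) + N²) + √95 = (N² + 2*f²/(4 + N)) + √95 = √95 + N² + 2*f²/(4 + N))
H(-212, S) - 12074 = (2*(-212)² + (4 + 105)*(√95 + 105²))/(4 + 105) - 12074 = (2*44944 + 109*(√95 + 11025))/109 - 12074 = (89888 + 109*(11025 + √95))/109 - 12074 = (89888 + (1201725 + 109*√95))/109 - 12074 = (1291613 + 109*√95)/109 - 12074 = (1291613/109 + √95) - 12074 = -24453/109 + √95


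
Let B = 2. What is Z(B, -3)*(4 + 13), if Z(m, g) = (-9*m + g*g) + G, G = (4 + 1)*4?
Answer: 187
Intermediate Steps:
G = 20 (G = 5*4 = 20)
Z(m, g) = 20 + g² - 9*m (Z(m, g) = (-9*m + g*g) + 20 = (-9*m + g²) + 20 = (g² - 9*m) + 20 = 20 + g² - 9*m)
Z(B, -3)*(4 + 13) = (20 + (-3)² - 9*2)*(4 + 13) = (20 + 9 - 18)*17 = 11*17 = 187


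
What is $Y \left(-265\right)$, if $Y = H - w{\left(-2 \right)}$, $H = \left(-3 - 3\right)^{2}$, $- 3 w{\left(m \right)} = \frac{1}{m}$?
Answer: $- \frac{56975}{6} \approx -9495.8$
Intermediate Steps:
$w{\left(m \right)} = - \frac{1}{3 m}$
$H = 36$ ($H = \left(-6\right)^{2} = 36$)
$Y = \frac{215}{6}$ ($Y = 36 - - \frac{1}{3 \left(-2\right)} = 36 - \left(- \frac{1}{3}\right) \left(- \frac{1}{2}\right) = 36 - \frac{1}{6} = \frac{215}{6} \approx 35.833$)
$Y \left(-265\right) = \frac{215}{6} \left(-265\right) = - \frac{56975}{6}$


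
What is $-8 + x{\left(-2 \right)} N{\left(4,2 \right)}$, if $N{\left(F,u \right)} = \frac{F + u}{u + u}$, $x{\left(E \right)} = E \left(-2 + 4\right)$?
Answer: $-14$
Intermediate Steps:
$x{\left(E \right)} = 2 E$ ($x{\left(E \right)} = E 2 = 2 E$)
$N{\left(F,u \right)} = \frac{F + u}{2 u}$
$-8 + x{\left(-2 \right)} N{\left(4,2 \right)} = -8 + 2 \left(-2\right) \frac{4 + 2}{2 \cdot 2} = -8 - 4 \cdot \frac{1}{2} \cdot \frac{1}{2} \cdot 6 = -8 - 6 = -14$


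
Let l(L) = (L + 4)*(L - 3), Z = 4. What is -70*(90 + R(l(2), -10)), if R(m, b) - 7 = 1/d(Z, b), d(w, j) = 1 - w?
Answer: -20300/3 ≈ -6766.7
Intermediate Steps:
l(L) = (-3 + L)*(4 + L) (l(L) = (4 + L)*(-3 + L) = (-3 + L)*(4 + L))
R(m, b) = 20/3 (R(m, b) = 7 + 1/(1 - 1*4) = 7 + 1/(1 - 4) = 7 + 1/(-3) = 7 - ⅓ = 20/3)
-70*(90 + R(l(2), -10)) = -70*(90 + 20/3) = -70*290/3 = -20300/3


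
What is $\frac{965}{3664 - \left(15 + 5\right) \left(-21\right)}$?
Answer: $\frac{965}{4084} \approx 0.23629$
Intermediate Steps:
$\frac{965}{3664 - \left(15 + 5\right) \left(-21\right)} = \frac{965}{3664 - 20 \left(-21\right)} = \frac{965}{3664 - -420} = \frac{965}{3664 + 420} = \frac{965}{4084}$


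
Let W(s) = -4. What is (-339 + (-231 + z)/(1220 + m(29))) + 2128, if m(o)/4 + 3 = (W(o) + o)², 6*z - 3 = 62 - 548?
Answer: 13266601/7416 ≈ 1788.9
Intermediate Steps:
z = -161/2 (z = ½ + (62 - 548)/6 = ½ + (⅙)*(-486) = ½ - 81 = -161/2 ≈ -80.500)
m(o) = -12 + 4*(-4 + o)²
(-339 + (-231 + z)/(1220 + m(29))) + 2128 = (-339 + (-231 - 161/2)/(1220 + (-12 + 4*(-4 + 29)²))) + 2128 = (-339 - 623/(2*(1220 + (-12 + 4*25²)))) + 2128 = (-339 - 623/(2*(1220 + (-12 + 4*625)))) + 2128 = (-339 - 623/(2*(1220 + (-12 + 2500)))) + 2128 = (-339 - 623/(2*(1220 + 2488))) + 2128 = (-339 - 623/2/3708) + 2128 = (-339 - 623/2*1/3708) + 2128 = (-339 - 623/7416) + 2128 = -2514647/7416 + 2128 = 13266601/7416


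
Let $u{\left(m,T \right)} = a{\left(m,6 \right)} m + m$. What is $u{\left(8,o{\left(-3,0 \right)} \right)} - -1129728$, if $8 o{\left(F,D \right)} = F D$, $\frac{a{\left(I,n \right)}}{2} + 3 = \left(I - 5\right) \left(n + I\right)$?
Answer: $1130360$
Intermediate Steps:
$a{\left(I,n \right)} = -6 + 2 \left(-5 + I\right) \left(I + n\right)$ ($a{\left(I,n \right)} = -6 + 2 \left(I - 5\right) \left(n + I\right) = -6 + 2 \left(-5 + I\right) \left(I + n\right)$)
$o{\left(F,D \right)} = \frac{D F}{8}$ ($o{\left(F,D \right)} = \frac{F D}{8} = \frac{D F}{8}$)
$u{\left(m,T \right)} = m + m \left(-66 + 2 m + 2 m^{2}\right)$ ($u{\left(m,T \right)} = \left(-6 - 10 m - 60 + 2 m^{2} + 2 m 6\right) m + m = \left(-6 - 10 m - 60 + 2 m^{2} + 12 m\right) m + m = \left(-66 + 2 m + 2 m^{2}\right) m + m = m \left(-66 + 2 m + 2 m^{2}\right) + m = m + m \left(-66 + 2 m + 2 m^{2}\right)$)
$u{\left(8,o{\left(-3,0 \right)} \right)} - -1129728 = 8 \left(-65 + 2 \cdot 8 + 2 \cdot 8^{2}\right) - -1129728 = 8 \left(-65 + 16 + 2 \cdot 64\right) + 1129728 = 8 \left(-65 + 16 + 128\right) + 1129728 = 8 \cdot 79 + 1129728 = 632 + 1129728 = 1130360$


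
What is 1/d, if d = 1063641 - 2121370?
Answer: -1/1057729 ≈ -9.4542e-7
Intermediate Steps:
d = -1057729
1/d = 1/(-1057729) = -1/1057729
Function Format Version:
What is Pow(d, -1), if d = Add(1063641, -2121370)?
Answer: Rational(-1, 1057729) ≈ -9.4542e-7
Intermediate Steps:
d = -1057729
Pow(d, -1) = Pow(-1057729, -1) = Rational(-1, 1057729)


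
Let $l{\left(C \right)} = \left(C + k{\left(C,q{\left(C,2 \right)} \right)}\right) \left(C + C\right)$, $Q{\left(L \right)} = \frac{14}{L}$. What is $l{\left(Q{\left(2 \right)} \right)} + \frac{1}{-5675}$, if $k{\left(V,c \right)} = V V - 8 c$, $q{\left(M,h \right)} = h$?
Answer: $\frac{3177999}{5675} \approx 560.0$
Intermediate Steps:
$k{\left(V,c \right)} = V^{2} - 8 c$
$l{\left(C \right)} = 2 C \left(-16 + C + C^{2}\right)$ ($l{\left(C \right)} = \left(C + \left(C^{2} - 16\right)\right) \left(C + C\right) = \left(C + \left(C^{2} - 16\right)\right) 2 C = \left(C + \left(-16 + C^{2}\right)\right) 2 C = \left(-16 + C + C^{2}\right) 2 C = 2 C \left(-16 + C + C^{2}\right)$)
$l{\left(Q{\left(2 \right)} \right)} + \frac{1}{-5675} = 2 \cdot \frac{14}{2} \left(-16 + \frac{14}{2} + \left(\frac{14}{2}\right)^{2}\right) + \frac{1}{-5675} = 2 \cdot 14 \cdot \frac{1}{2} \left(-16 + 14 \cdot \frac{1}{2} + \left(14 \cdot \frac{1}{2}\right)^{2}\right) - \frac{1}{5675} = 2 \cdot 7 \left(-16 + 7 + 7^{2}\right) - \frac{1}{5675} = 2 \cdot 7 \left(-16 + 7 + 49\right) - \frac{1}{5675} = 2 \cdot 7 \cdot 40 - \frac{1}{5675} = 560 - \frac{1}{5675} = \frac{3177999}{5675}$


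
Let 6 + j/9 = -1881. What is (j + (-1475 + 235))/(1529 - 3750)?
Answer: 18223/2221 ≈ 8.2049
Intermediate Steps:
j = -16983 (j = -54 + 9*(-1881) = -54 - 16929 = -16983)
(j + (-1475 + 235))/(1529 - 3750) = (-16983 + (-1475 + 235))/(1529 - 3750) = (-16983 - 1240)/(-2221) = -18223*(-1/2221) = 18223/2221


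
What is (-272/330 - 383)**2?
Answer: 4010815561/27225 ≈ 1.4732e+5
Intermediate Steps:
(-272/330 - 383)**2 = (-272*1/330 - 383)**2 = (-136/165 - 383)**2 = (-63331/165)**2 = 4010815561/27225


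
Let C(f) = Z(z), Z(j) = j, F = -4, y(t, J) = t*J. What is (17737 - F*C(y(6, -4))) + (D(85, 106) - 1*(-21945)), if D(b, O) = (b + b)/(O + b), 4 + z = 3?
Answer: 7578668/191 ≈ 39679.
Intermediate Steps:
y(t, J) = J*t
z = -1 (z = -4 + 3 = -1)
C(f) = -1
D(b, O) = 2*b/(O + b) (D(b, O) = (2*b)/(O + b) = 2*b/(O + b))
(17737 - F*C(y(6, -4))) + (D(85, 106) - 1*(-21945)) = (17737 - (-4)*(-1)) + (2*85/(106 + 85) - 1*(-21945)) = (17737 - 1*4) + (2*85/191 + 21945) = (17737 - 4) + (2*85*(1/191) + 21945) = 17733 + (170/191 + 21945) = 17733 + 4191665/191 = 7578668/191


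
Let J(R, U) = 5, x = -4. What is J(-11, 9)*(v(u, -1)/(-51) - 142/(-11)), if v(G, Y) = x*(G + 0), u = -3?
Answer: 11850/187 ≈ 63.369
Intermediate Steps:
v(G, Y) = -4*G (v(G, Y) = -4*(G + 0) = -4*G)
J(-11, 9)*(v(u, -1)/(-51) - 142/(-11)) = 5*(-4*(-3)/(-51) - 142/(-11)) = 5*(12*(-1/51) - 142*(-1/11)) = 5*(-4/17 + 142/11) = 5*(2370/187) = 11850/187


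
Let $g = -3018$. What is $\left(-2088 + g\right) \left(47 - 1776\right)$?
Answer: $8828274$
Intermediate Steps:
$\left(-2088 + g\right) \left(47 - 1776\right) = \left(-2088 - 3018\right) \left(47 - 1776\right) = \left(-5106\right) \left(-1729\right) = 8828274$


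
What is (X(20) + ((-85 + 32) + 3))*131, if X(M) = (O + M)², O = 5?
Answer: 75325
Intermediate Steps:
X(M) = (5 + M)²
(X(20) + ((-85 + 32) + 3))*131 = ((5 + 20)² + ((-85 + 32) + 3))*131 = (25² + (-53 + 3))*131 = (625 - 50)*131 = 575*131 = 75325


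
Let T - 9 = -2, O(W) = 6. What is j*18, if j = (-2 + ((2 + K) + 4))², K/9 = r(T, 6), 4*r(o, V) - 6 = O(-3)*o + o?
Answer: 2350089/8 ≈ 2.9376e+5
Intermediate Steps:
T = 7 (T = 9 - 2 = 7)
r(o, V) = 3/2 + 7*o/4 (r(o, V) = 3/2 + (6*o + o)/4 = 3/2 + (7*o)/4 = 3/2 + 7*o/4)
K = 495/4 (K = 9*(3/2 + (7/4)*7) = 9*(3/2 + 49/4) = 9*(55/4) = 495/4 ≈ 123.75)
j = 261121/16 (j = (-2 + ((2 + 495/4) + 4))² = (-2 + (503/4 + 4))² = (-2 + 519/4)² = (511/4)² = 261121/16 ≈ 16320.)
j*18 = (261121/16)*18 = 2350089/8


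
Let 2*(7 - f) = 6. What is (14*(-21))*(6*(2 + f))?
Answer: -10584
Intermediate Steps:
f = 4 (f = 7 - 1/2*6 = 7 - 3 = 4)
(14*(-21))*(6*(2 + f)) = (14*(-21))*(6*(2 + 4)) = -1764*6 = -294*36 = -10584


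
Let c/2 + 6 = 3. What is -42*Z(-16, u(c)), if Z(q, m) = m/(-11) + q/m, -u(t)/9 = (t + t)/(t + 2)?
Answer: -12670/99 ≈ -127.98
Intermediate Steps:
c = -6 (c = -12 + 2*3 = -12 + 6 = -6)
u(t) = -18*t/(2 + t) (u(t) = -9*(t + t)/(t + 2) = -9*2*t/(2 + t) = -18*t/(2 + t))
Z(q, m) = -m/11 + q/m (Z(q, m) = m*(-1/11) + q/m = -m/11 + q/m)
-42*Z(-16, u(c)) = -42*(-(-18)*(-6)/(11*(2 - 6)) - 16/((-18*(-6)/(2 - 6)))) = -42*(-(-18)*(-6)/(11*(-4)) - 16/((-18*(-6)/(-4)))) = -42*(-(-18)*(-6)*(-1)/(11*4) - 16/((-18*(-6)*(-1/4)))) = -42*(-1/11*(-27) - 16/(-27)) = -42*(27/11 - 16*(-1/27)) = -42*(27/11 + 16/27) = -42*905/297 = -12670/99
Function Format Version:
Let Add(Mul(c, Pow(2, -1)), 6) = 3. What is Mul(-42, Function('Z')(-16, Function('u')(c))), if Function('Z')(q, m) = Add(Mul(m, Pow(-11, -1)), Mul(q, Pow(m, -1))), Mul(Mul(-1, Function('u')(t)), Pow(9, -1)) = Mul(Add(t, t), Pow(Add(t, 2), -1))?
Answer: Rational(-12670, 99) ≈ -127.98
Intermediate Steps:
c = -6 (c = Add(-12, Mul(2, 3)) = Add(-12, 6) = -6)
Function('u')(t) = Mul(-18, t, Pow(Add(2, t), -1)) (Function('u')(t) = Mul(-9, Mul(Add(t, t), Pow(Add(t, 2), -1))) = Mul(-9, Mul(Mul(2, t), Pow(Add(2, t), -1))) = Mul(-9, Mul(2, t, Pow(Add(2, t), -1))) = Mul(-18, t, Pow(Add(2, t), -1)))
Function('Z')(q, m) = Add(Mul(Rational(-1, 11), m), Mul(q, Pow(m, -1))) (Function('Z')(q, m) = Add(Mul(m, Rational(-1, 11)), Mul(q, Pow(m, -1))) = Add(Mul(Rational(-1, 11), m), Mul(q, Pow(m, -1))))
Mul(-42, Function('Z')(-16, Function('u')(c))) = Mul(-42, Add(Mul(Rational(-1, 11), Mul(-18, -6, Pow(Add(2, -6), -1))), Mul(-16, Pow(Mul(-18, -6, Pow(Add(2, -6), -1)), -1)))) = Mul(-42, Add(Mul(Rational(-1, 11), Mul(-18, -6, Pow(-4, -1))), Mul(-16, Pow(Mul(-18, -6, Pow(-4, -1)), -1)))) = Mul(-42, Add(Mul(Rational(-1, 11), Mul(-18, -6, Rational(-1, 4))), Mul(-16, Pow(Mul(-18, -6, Rational(-1, 4)), -1)))) = Mul(-42, Add(Mul(Rational(-1, 11), -27), Mul(-16, Pow(-27, -1)))) = Mul(-42, Add(Rational(27, 11), Mul(-16, Rational(-1, 27)))) = Mul(-42, Add(Rational(27, 11), Rational(16, 27))) = Mul(-42, Rational(905, 297)) = Rational(-12670, 99)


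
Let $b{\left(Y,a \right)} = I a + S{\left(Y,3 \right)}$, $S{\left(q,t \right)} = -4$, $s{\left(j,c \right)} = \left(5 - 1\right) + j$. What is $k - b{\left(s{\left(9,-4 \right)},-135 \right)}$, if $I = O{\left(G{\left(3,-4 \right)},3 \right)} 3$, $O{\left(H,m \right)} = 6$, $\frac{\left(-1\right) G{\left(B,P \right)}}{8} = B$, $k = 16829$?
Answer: $19263$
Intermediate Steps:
$G{\left(B,P \right)} = - 8 B$
$s{\left(j,c \right)} = 4 + j$
$I = 18$ ($I = 6 \cdot 3 = 18$)
$b{\left(Y,a \right)} = -4 + 18 a$ ($b{\left(Y,a \right)} = 18 a - 4 = -4 + 18 a$)
$k - b{\left(s{\left(9,-4 \right)},-135 \right)} = 16829 - \left(-4 + 18 \left(-135\right)\right) = 16829 - \left(-4 - 2430\right) = 16829 - -2434 = 16829 + 2434 = 19263$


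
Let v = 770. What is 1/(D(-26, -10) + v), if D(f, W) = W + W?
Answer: 1/750 ≈ 0.0013333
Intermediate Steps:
D(f, W) = 2*W
1/(D(-26, -10) + v) = 1/(2*(-10) + 770) = 1/(-20 + 770) = 1/750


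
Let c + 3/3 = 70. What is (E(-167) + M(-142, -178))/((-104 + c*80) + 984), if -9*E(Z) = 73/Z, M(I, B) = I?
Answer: -213353/9619200 ≈ -0.022180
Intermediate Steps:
c = 69 (c = -1 + 70 = 69)
E(Z) = -73/(9*Z)
(E(-167) + M(-142, -178))/((-104 + c*80) + 984) = (-73/9/(-167) - 142)/((-104 + 69*80) + 984) = (-73/9*(-1/167) - 142)/((-104 + 5520) + 984) = (73/1503 - 142)/(5416 + 984) = -213353/1503/6400 = -213353/1503*1/6400 = -213353/9619200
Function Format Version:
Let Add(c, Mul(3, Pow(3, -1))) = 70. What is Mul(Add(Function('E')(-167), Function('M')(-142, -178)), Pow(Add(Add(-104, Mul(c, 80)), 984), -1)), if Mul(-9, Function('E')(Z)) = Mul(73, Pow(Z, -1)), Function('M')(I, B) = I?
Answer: Rational(-213353, 9619200) ≈ -0.022180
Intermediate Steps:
c = 69 (c = Add(-1, 70) = 69)
Function('E')(Z) = Mul(Rational(-73, 9), Pow(Z, -1)) (Function('E')(Z) = Mul(Rational(-1, 9), Mul(73, Pow(Z, -1))) = Mul(Rational(-73, 9), Pow(Z, -1)))
Mul(Add(Function('E')(-167), Function('M')(-142, -178)), Pow(Add(Add(-104, Mul(c, 80)), 984), -1)) = Mul(Add(Mul(Rational(-73, 9), Pow(-167, -1)), -142), Pow(Add(Add(-104, Mul(69, 80)), 984), -1)) = Mul(Add(Mul(Rational(-73, 9), Rational(-1, 167)), -142), Pow(Add(Add(-104, 5520), 984), -1)) = Mul(Add(Rational(73, 1503), -142), Pow(Add(5416, 984), -1)) = Mul(Rational(-213353, 1503), Pow(6400, -1)) = Mul(Rational(-213353, 1503), Rational(1, 6400)) = Rational(-213353, 9619200)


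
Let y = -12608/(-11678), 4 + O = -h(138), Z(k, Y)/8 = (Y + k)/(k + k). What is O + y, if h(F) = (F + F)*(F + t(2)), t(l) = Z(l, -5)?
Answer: -212743500/5839 ≈ -36435.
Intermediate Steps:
Z(k, Y) = 4*(Y + k)/k (Z(k, Y) = 8*((Y + k)/(k + k)) = 8*((Y + k)/((2*k))) = 8*((Y + k)*(1/(2*k))) = 8*((Y + k)/(2*k)) = 4*(Y + k)/k)
t(l) = 4 - 20/l (t(l) = 4 + 4*(-5)/l = 4 - 20/l)
h(F) = 2*F*(-6 + F) (h(F) = (F + F)*(F + (4 - 20/2)) = (2*F)*(F + (4 - 20*½)) = (2*F)*(F + (4 - 10)) = (2*F)*(F - 6) = (2*F)*(-6 + F) = 2*F*(-6 + F))
O = -36436 (O = -4 - 2*138*(-6 + 138) = -4 - 2*138*132 = -4 - 1*36432 = -4 - 36432 = -36436)
y = 6304/5839 (y = -12608*(-1/11678) = 6304/5839 ≈ 1.0796)
O + y = -36436 + 6304/5839 = -212743500/5839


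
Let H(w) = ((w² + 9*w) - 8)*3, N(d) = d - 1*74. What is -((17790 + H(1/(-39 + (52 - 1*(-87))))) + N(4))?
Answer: -176962703/10000 ≈ -17696.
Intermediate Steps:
N(d) = -74 + d (N(d) = d - 74 = -74 + d)
H(w) = -24 + 3*w² + 27*w (H(w) = (-8 + w² + 9*w)*3 = -24 + 3*w² + 27*w)
-((17790 + H(1/(-39 + (52 - 1*(-87))))) + N(4)) = -((17790 + (-24 + 3*(1/(-39 + (52 - 1*(-87))))² + 27/(-39 + (52 - 1*(-87))))) + (-74 + 4)) = -((17790 + (-24 + 3*(1/(-39 + (52 + 87)))² + 27/(-39 + (52 + 87)))) - 70) = -((17790 + (-24 + 3*(1/(-39 + 139))² + 27/(-39 + 139))) - 70) = -((17790 + (-24 + 3*(1/100)² + 27/100)) - 70) = -((17790 + (-24 + 3*(1/100)² + 27*(1/100))) - 70) = -((17790 + (-24 + 3*(1/10000) + 27/100)) - 70) = -((17790 + (-24 + 3/10000 + 27/100)) - 70) = -((17790 - 237297/10000) - 70) = -(177662703/10000 - 70) = -1*176962703/10000 = -176962703/10000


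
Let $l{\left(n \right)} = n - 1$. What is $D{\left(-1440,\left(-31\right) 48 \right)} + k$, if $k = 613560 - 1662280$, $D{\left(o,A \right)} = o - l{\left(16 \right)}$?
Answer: $-1050175$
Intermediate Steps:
$l{\left(n \right)} = -1 + n$
$D{\left(o,A \right)} = -15 + o$ ($D{\left(o,A \right)} = o - \left(-1 + 16\right) = o - 15 = -15 + o$)
$k = -1048720$ ($k = 613560 - 1662280 = -1048720$)
$D{\left(-1440,\left(-31\right) 48 \right)} + k = \left(-15 - 1440\right) - 1048720 = -1455 - 1048720 = -1050175$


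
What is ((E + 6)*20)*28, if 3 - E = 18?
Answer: -5040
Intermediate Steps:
E = -15 (E = 3 - 1*18 = 3 - 18 = -15)
((E + 6)*20)*28 = ((-15 + 6)*20)*28 = -9*20*28 = -180*28 = -5040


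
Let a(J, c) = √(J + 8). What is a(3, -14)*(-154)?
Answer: -154*√11 ≈ -510.76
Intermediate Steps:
a(J, c) = √(8 + J)
a(3, -14)*(-154) = √(8 + 3)*(-154) = √11*(-154) = -154*√11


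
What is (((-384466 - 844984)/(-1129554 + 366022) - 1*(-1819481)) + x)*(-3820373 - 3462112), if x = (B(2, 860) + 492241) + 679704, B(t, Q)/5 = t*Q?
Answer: -17783992041769665/814 ≈ -2.1848e+13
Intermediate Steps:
B(t, Q) = 5*Q*t (B(t, Q) = 5*(t*Q) = 5*(Q*t) = 5*Q*t)
x = 1180545 (x = (5*860*2 + 492241) + 679704 = (8600 + 492241) + 679704 = 500841 + 679704 = 1180545)
(((-384466 - 844984)/(-1129554 + 366022) - 1*(-1819481)) + x)*(-3820373 - 3462112) = (((-384466 - 844984)/(-1129554 + 366022) - 1*(-1819481)) + 1180545)*(-3820373 - 3462112) = ((-1229450/(-763532) + 1819481) + 1180545)*(-7282485) = ((-1229450*(-1/763532) + 1819481) + 1180545)*(-7282485) = ((9175/5698 + 1819481) + 1180545)*(-7282485) = (10367411913/5698 + 1180545)*(-7282485) = (17094157323/5698)*(-7282485) = -17783992041769665/814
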